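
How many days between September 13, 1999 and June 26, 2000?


From September 13, 1999 to June 26, 2000
Rest of September 1999: 30 - 13 = 17
Full months: October 31, November 30, December 31, January 31, February 2000 29, March 31, April 30, May 31
Days into June 2000: 26
Total = 17 + 31 + 30 + 31 + 31 + 29 + 31 + 30 + 31 + 26 = 287 days

287 days


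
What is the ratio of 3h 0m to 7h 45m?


Duration 1: 180 minutes
Duration 2: 465 minutes
Ratio = 180:465
GCD = 15
Simplified = 12:31
As a decimal: 12/31 ≈ 0.39

12:31 (0.39)


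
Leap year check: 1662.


Rules: divisible by 4 AND (not by 100 OR by 400)
1662 ÷ 4 = 415 remainder 2 → not divisible by 4
Not divisible by 4 → not a leap year

No


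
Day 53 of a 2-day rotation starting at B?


Shifts: A, B
Start: B (index 1)
Day 53: (1 + 53 - 1) mod 2
= 53 mod 2
= 1
Index 1 → shift B

Shift B


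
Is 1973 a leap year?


Rules: divisible by 4 AND (not by 100 OR by 400)
1973 ÷ 4 = 493 remainder 1 → not divisible by 4
Not divisible by 4 → not a leap year

No


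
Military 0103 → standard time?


Hour: 1
1 < 12 → AM

1:03 AM


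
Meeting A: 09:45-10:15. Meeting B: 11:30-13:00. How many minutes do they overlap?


0 minutes

Meeting A: 585-615 (in minutes from midnight)
Meeting B: 690-780
Overlap start = max(585, 690) = 690
Overlap end = min(615, 780) = 615
Overlap = max(0, 615 - 690) = 0 min


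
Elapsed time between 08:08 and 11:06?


End time in minutes: 11×60 + 6 = 666
Start time in minutes: 8×60 + 8 = 488
Difference = 666 - 488 = 178 minutes
= 2 hours 58 minutes

2h 58m


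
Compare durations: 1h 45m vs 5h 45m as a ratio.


Duration 1: 105 minutes
Duration 2: 345 minutes
Ratio = 105:345
GCD = 15
Simplified = 7:23
As a decimal: 7/23 ≈ 0.30

7:23 (0.30)


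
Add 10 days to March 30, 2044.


April 9, 2044

Start: March 30, 2044
Add 10 days
March 30 → April 1: 31 - 30 + 1 = 2 days (10 - 2 = 8 left)
April 1 + 8 = April 9, 2044


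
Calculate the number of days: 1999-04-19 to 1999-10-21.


From April 19, 1999 to October 21, 1999
Rest of April 1999: 30 - 19 = 11
Full months: May 31, June 30, July 31, August 31, September 30
Days into October 1999: 21
Total = 11 + 31 + 30 + 31 + 31 + 30 + 21 = 185 days

185 days


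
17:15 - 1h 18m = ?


15:57

Start: 1035 minutes from midnight
Subtract: 78 minutes
Remaining: 1035 - 78 = 957
Hours: 15, Minutes: 57


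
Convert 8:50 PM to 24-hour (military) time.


Input: 8:50 PM
PM: 8 + 12 = 20

20:50


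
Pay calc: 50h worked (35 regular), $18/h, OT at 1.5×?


Regular: 35h × $18 = $630.00
Overtime: 50 - 35 = 15h
OT pay: 15h × $18 × 1.5 = $405.00
Total = $630.00 + $405.00 = $1035.00

$1035.00


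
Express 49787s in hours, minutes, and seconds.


Hours: 49787 ÷ 3600 = 13 remainder 2987
Minutes: 2987 ÷ 60 = 49 remainder 47
Seconds: 47

13h 49m 47s


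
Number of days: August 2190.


31 days

Month: August (month 8)
August has 31 days


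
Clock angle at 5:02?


139.0°

Hour hand = 5×30 + 2×0.5 = 151.0°
Minute hand = 2×6 = 12°
Difference = |151.0 - 12| = 139.0°


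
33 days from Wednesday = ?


Start: Wednesday (index 2)
(2 + 33) mod 7
= 35 mod 7
= 0
Index 0 → Monday

Monday


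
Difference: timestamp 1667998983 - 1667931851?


Difference = 1667998983 - 1667931851 = 67132 seconds
In hours: 67132 / 3600 ≈ 18.6
In days: 67132 / 86400 ≈ 0.78

67132 seconds (18.6 hours / 0.78 days)


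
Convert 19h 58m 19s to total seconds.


Hours: 19 × 3600 = 68400
Minutes: 58 × 60 = 3480
Seconds: 19
Total = 68400 + 3480 + 19 = 71899

71899 seconds


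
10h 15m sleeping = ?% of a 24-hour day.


Time: 615 minutes
Day: 1440 minutes
Percentage = (615/1440) × 100 ≈ 42.7%

42.7%


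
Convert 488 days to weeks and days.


Weeks: 488 ÷ 7 = 69 remainder 5

69 weeks 5 days


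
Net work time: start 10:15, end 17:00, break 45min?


Total time = (17×60+0) - (10×60+15)
= 1020 - 615 = 405 min
Minus break: 405 - 45 = 360 min
= 6h 0m

6h 0m (360 minutes)


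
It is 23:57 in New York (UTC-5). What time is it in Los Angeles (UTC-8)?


20:57

Time difference = UTC-8 - UTC-5 = -3 hours
New hour = (23 -3) mod 24
= 20 mod 24 = 20
Minutes unchanged → 20:57


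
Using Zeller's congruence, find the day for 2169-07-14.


Zeller's congruence:
q=14, m=7, k=69, j=21
h = (14 + ⌊13×8/5⌋ + 69 + ⌊69/4⌋ + ⌊21/4⌋ - 2×21) mod 7
= (14 + 20 + 69 + 17 + 5 - 42) mod 7
= 83 mod 7 = 6
h=6 → Friday

Friday


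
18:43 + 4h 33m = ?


23:16

Start: 1123 minutes from midnight
Add: 273 minutes
Total: 1396 minutes
Hours: 1396 ÷ 60 = 23 remainder 16


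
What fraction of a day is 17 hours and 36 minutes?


Total minutes: 17×60 + 36 = 1056
Day = 24×60 = 1440 minutes
Fraction = 1056/1440 ≈ 0.7333
As a percentage: 1056/1440 × 100 ≈ 73.33%

0.7333 (73.33%)


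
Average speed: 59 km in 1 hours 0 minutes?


Distance: 59 km
Time: 1 hours
Speed = 59 / 1 = 59.0 km/h

59.0 km/h


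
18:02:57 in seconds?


64977 seconds

Hours: 18 × 3600 = 64800
Minutes: 2 × 60 = 120
Seconds: 57
Total = 64800 + 120 + 57 = 64977


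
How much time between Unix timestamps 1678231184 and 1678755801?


Difference = 1678755801 - 1678231184 = 524617 seconds
In hours: 524617 / 3600 ≈ 145.7
In days: 524617 / 86400 ≈ 6.07

524617 seconds (145.7 hours / 6.07 days)


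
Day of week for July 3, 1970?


Friday

Zeller's congruence:
q=3, m=7, k=70, j=19
h = (3 + ⌊13×8/5⌋ + 70 + ⌊70/4⌋ + ⌊19/4⌋ - 2×19) mod 7
= (3 + 20 + 70 + 17 + 4 - 38) mod 7
= 76 mod 7 = 6
h=6 → Friday


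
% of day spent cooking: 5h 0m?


Time: 300 minutes
Day: 1440 minutes
Percentage = (300/1440) × 100 ≈ 20.8%

20.8%


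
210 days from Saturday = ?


Start: Saturday (index 5)
(5 + 210) mod 7
= 215 mod 7
= 5
Index 5 → Saturday

Saturday


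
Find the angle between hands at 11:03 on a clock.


46.5°

Hour hand = 11×30 + 3×0.5 = 331.5°
Minute hand = 3×6 = 18°
Difference = |331.5 - 18| = 313.5°
Since > 180°: 360 - 313.5 = 46.5°


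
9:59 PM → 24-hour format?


21:59

Input: 9:59 PM
PM: 9 + 12 = 21


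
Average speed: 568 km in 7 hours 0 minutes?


81.1 km/h

Distance: 568 km
Time: 7 hours
Speed = 568 / 7 ≈ 81.1 km/h


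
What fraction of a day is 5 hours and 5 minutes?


Total minutes: 5×60 + 5 = 305
Day = 24×60 = 1440 minutes
Fraction = 305/1440 ≈ 0.2118
As a percentage: 305/1440 × 100 ≈ 21.18%

0.2118 (21.18%)


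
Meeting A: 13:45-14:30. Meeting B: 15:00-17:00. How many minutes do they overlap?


0 minutes

Meeting A: 825-870 (in minutes from midnight)
Meeting B: 900-1020
Overlap start = max(825, 900) = 900
Overlap end = min(870, 1020) = 870
Overlap = max(0, 870 - 900) = 0 min


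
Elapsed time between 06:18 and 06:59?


End time in minutes: 6×60 + 59 = 419
Start time in minutes: 6×60 + 18 = 378
Difference = 419 - 378 = 41 minutes
= 0 hours 41 minutes

0h 41m


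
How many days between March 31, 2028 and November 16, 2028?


From March 31, 2028 to November 16, 2028
Rest of March 2028: 31 - 31 = 0
Full months: April 30, May 31, June 30, July 31, August 31, September 30, October 31
Days into November 2028: 16
Total = 0 + 30 + 31 + 30 + 31 + 31 + 30 + 31 + 16 = 230 days

230 days


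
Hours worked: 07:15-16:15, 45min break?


Total time = (16×60+15) - (7×60+15)
= 975 - 435 = 540 min
Minus break: 540 - 45 = 495 min
= 8h 15m

8h 15m (495 minutes)


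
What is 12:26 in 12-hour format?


Hour: 12
12 → 12 PM (noon)

12:26 PM


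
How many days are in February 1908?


29 days

Month: February (month 2)
February: 28 or 29 (leap year)
1908 leap year? Yes


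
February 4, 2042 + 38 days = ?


March 14, 2042

Start: February 4, 2042
Add 38 days
February 4 → March 1: 28 - 4 + 1 = 25 days (38 - 25 = 13 left)
March 1 + 13 = March 14, 2042


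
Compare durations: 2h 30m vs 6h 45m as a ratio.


10:27 (0.37)

Duration 1: 150 minutes
Duration 2: 405 minutes
Ratio = 150:405
GCD = 15
Simplified = 10:27
As a decimal: 10/27 ≈ 0.37


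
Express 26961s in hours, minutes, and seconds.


Hours: 26961 ÷ 3600 = 7 remainder 1761
Minutes: 1761 ÷ 60 = 29 remainder 21
Seconds: 21

7h 29m 21s


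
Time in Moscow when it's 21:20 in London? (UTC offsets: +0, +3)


00:20 (next day)

Time difference = UTC+3 - UTC+0 = +3 hours
New hour = (21 + 3) mod 24
= 24 mod 24 = 0
Minutes unchanged → 00:20; 24 ≥ 24 → next day


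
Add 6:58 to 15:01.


21:59

Start: 901 minutes from midnight
Add: 418 minutes
Total: 1319 minutes
Hours: 1319 ÷ 60 = 21 remainder 59


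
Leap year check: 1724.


Rules: divisible by 4 AND (not by 100 OR by 400)
1724 ÷ 4 = 431 exactly → divisible by 4
1724 ÷ 100 = 17 remainder 24 → not divisible by 100
Divisible by 4 but not by 100 → leap year

Yes


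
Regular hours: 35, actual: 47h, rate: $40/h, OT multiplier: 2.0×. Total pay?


Regular: 35h × $40 = $1400.00
Overtime: 47 - 35 = 12h
OT pay: 12h × $40 × 2.0 = $960.00
Total = $1400.00 + $960.00 = $2360.00

$2360.00


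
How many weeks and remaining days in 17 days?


Weeks: 17 ÷ 7 = 2 remainder 3

2 weeks 3 days


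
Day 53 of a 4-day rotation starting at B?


Shift B

Shifts: A, B, C, D
Start: B (index 1)
Day 53: (1 + 53 - 1) mod 4
= 53 mod 4
= 1
Index 1 → shift B


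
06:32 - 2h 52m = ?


Start: 392 minutes from midnight
Subtract: 172 minutes
Remaining: 392 - 172 = 220
Hours: 3, Minutes: 40

03:40


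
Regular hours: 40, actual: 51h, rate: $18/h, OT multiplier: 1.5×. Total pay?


$1017.00

Regular: 40h × $18 = $720.00
Overtime: 51 - 40 = 11h
OT pay: 11h × $18 × 1.5 = $297.00
Total = $720.00 + $297.00 = $1017.00


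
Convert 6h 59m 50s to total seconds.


Hours: 6 × 3600 = 21600
Minutes: 59 × 60 = 3540
Seconds: 50
Total = 21600 + 3540 + 50 = 25190

25190 seconds


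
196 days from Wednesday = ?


Start: Wednesday (index 2)
(2 + 196) mod 7
= 198 mod 7
= 2
Index 2 → Wednesday

Wednesday


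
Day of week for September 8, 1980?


Monday

Zeller's congruence:
q=8, m=9, k=80, j=19
h = (8 + ⌊13×10/5⌋ + 80 + ⌊80/4⌋ + ⌊19/4⌋ - 2×19) mod 7
= (8 + 26 + 80 + 20 + 4 - 38) mod 7
= 100 mod 7 = 2
h=2 → Monday


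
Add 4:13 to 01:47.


06:00

Start: 107 minutes from midnight
Add: 253 minutes
Total: 360 minutes
Hours: 360 ÷ 60 = 6 remainder 0


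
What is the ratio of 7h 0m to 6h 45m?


28:27 (1.04)

Duration 1: 420 minutes
Duration 2: 405 minutes
Ratio = 420:405
GCD = 15
Simplified = 28:27
As a decimal: 28/27 ≈ 1.04


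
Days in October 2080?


Month: October (month 10)
October has 31 days

31 days


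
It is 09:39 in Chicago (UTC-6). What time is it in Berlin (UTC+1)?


16:39

Time difference = UTC+1 - UTC-6 = +7 hours
New hour = (9 + 7) mod 24
= 16 mod 24 = 16
Minutes unchanged → 16:39


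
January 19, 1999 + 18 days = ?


Start: January 19, 1999
Add 18 days
January 19 → February 1: 31 - 19 + 1 = 13 days (18 - 13 = 5 left)
February 1 + 5 = February 6, 1999

February 6, 1999


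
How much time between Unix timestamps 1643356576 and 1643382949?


26373 seconds (7.3 hours / 0.31 days)

Difference = 1643382949 - 1643356576 = 26373 seconds
In hours: 26373 / 3600 ≈ 7.3
In days: 26373 / 86400 ≈ 0.31


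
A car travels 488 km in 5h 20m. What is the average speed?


91.5 km/h

Distance: 488 km
Time: 5h 20m = 320 min = 320/60 = 16/3 hours
Speed = 488 ÷ (16/3) = 488 × 3 / 16 = 1464/16 = 91.5 km/h


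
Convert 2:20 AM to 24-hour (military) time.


Input: 2:20 AM
AM hour stays: 2

02:20


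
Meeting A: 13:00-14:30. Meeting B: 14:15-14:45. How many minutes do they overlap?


Meeting A: 780-870 (in minutes from midnight)
Meeting B: 855-885
Overlap start = max(780, 855) = 855
Overlap end = min(870, 885) = 870
Overlap = max(0, 870 - 855) = 15 min

15 minutes


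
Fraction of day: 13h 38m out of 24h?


Total minutes: 13×60 + 38 = 818
Day = 24×60 = 1440 minutes
Fraction = 818/1440 ≈ 0.5681
As a percentage: 818/1440 × 100 ≈ 56.81%

0.5681 (56.81%)


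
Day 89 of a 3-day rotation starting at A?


Shift B

Shifts: A, B, C
Start: A (index 0)
Day 89: (0 + 89 - 1) mod 3
= 88 mod 3
= 1
Index 1 → shift B


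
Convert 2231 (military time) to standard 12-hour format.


10:31 PM

Hour: 22
22 - 12 = 10 → PM


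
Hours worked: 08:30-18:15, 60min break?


Total time = (18×60+15) - (8×60+30)
= 1095 - 510 = 585 min
Minus break: 585 - 60 = 525 min
= 8h 45m

8h 45m (525 minutes)


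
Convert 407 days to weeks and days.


58 weeks 1 days

Weeks: 407 ÷ 7 = 58 remainder 1


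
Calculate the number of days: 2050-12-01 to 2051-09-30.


303 days

From December 1, 2050 to September 30, 2051
Rest of December 2050: 31 - 1 = 30
Full months: January 31, February 2051 28, March 31, April 30, May 31, June 30, July 31, August 31
Days into September 2051: 30
Total = 30 + 31 + 28 + 31 + 30 + 31 + 30 + 31 + 31 + 30 = 303 days


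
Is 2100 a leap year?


Rules: divisible by 4 AND (not by 100 OR by 400)
2100 ÷ 4 = 525 exactly → divisible by 4
2100 ÷ 100 = 21 exactly → divisible by 100
2100 ÷ 400 = 5 remainder 100 → not divisible by 400
Divisible by 100 but not by 400 → not a leap year

No


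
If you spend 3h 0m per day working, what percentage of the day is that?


Time: 180 minutes
Day: 1440 minutes
Percentage = (180/1440) × 100 = 12.5%

12.5%


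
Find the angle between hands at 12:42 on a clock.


Hour hand (12 ≡ 0 on the dial): 0×30 + 42×0.5 = 21.0°
Minute hand = 42×6 = 252°
Difference = |21.0 - 252| = 231.0°
Since > 180°: 360 - 231.0 = 129.0°

129.0°


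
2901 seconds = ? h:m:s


0h 48m 21s

Hours: 2901 ÷ 3600 = 0 remainder 2901
Minutes: 2901 ÷ 60 = 48 remainder 21
Seconds: 21


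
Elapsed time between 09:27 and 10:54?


End time in minutes: 10×60 + 54 = 654
Start time in minutes: 9×60 + 27 = 567
Difference = 654 - 567 = 87 minutes
= 1 hours 27 minutes

1h 27m


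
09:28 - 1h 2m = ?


Start: 568 minutes from midnight
Subtract: 62 minutes
Remaining: 568 - 62 = 506
Hours: 8, Minutes: 26

08:26


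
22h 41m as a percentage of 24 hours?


0.9451 (94.51%)

Total minutes: 22×60 + 41 = 1361
Day = 24×60 = 1440 minutes
Fraction = 1361/1440 ≈ 0.9451
As a percentage: 1361/1440 × 100 ≈ 94.51%


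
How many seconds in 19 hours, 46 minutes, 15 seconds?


Hours: 19 × 3600 = 68400
Minutes: 46 × 60 = 2760
Seconds: 15
Total = 68400 + 2760 + 15 = 71175

71175 seconds


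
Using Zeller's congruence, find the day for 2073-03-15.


Wednesday

Zeller's congruence:
q=15, m=3, k=73, j=20
h = (15 + ⌊13×4/5⌋ + 73 + ⌊73/4⌋ + ⌊20/4⌋ - 2×20) mod 7
= (15 + 10 + 73 + 18 + 5 - 40) mod 7
= 81 mod 7 = 4
h=4 → Wednesday


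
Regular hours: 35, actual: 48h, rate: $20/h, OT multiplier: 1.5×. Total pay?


Regular: 35h × $20 = $700.00
Overtime: 48 - 35 = 13h
OT pay: 13h × $20 × 1.5 = $390.00
Total = $700.00 + $390.00 = $1090.00

$1090.00


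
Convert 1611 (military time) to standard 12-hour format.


Hour: 16
16 - 12 = 4 → PM

4:11 PM


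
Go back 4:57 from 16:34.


Start: 994 minutes from midnight
Subtract: 297 minutes
Remaining: 994 - 297 = 697
Hours: 11, Minutes: 37

11:37


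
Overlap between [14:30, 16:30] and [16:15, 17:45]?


Meeting A: 870-990 (in minutes from midnight)
Meeting B: 975-1065
Overlap start = max(870, 975) = 975
Overlap end = min(990, 1065) = 990
Overlap = max(0, 990 - 975) = 15 min

15 minutes


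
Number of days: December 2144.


Month: December (month 12)
December has 31 days

31 days


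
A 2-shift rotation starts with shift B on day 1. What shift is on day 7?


Shift B

Shifts: A, B
Start: B (index 1)
Day 7: (1 + 7 - 1) mod 2
= 7 mod 2
= 1
Index 1 → shift B


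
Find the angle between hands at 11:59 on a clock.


5.5°

Hour hand = 11×30 + 59×0.5 = 359.5°
Minute hand = 59×6 = 354°
Difference = |359.5 - 354| = 5.5°


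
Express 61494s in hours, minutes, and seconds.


17h 4m 54s

Hours: 61494 ÷ 3600 = 17 remainder 294
Minutes: 294 ÷ 60 = 4 remainder 54
Seconds: 54


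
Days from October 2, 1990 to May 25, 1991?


235 days

From October 2, 1990 to May 25, 1991
Rest of October 1990: 31 - 2 = 29
Full months: November 30, December 31, January 31, February 1991 28, March 31, April 30
Days into May 1991: 25
Total = 29 + 30 + 31 + 31 + 28 + 31 + 30 + 25 = 235 days


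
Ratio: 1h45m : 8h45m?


Duration 1: 105 minutes
Duration 2: 525 minutes
Ratio = 105:525
GCD = 105
Simplified = 1:5
As a decimal: 1/5 = 0.20

1:5 (0.20)


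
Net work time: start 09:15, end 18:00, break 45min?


8h 0m (480 minutes)

Total time = (18×60+0) - (9×60+15)
= 1080 - 555 = 525 min
Minus break: 525 - 45 = 480 min
= 8h 0m


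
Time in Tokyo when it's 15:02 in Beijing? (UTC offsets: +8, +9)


16:02

Time difference = UTC+9 - UTC+8 = +1 hours
New hour = (15 + 1) mod 24
= 16 mod 24 = 16
Minutes unchanged → 16:02


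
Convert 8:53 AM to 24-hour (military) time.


08:53

Input: 8:53 AM
AM hour stays: 8


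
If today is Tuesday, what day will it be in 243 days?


Sunday

Start: Tuesday (index 1)
(1 + 243) mod 7
= 244 mod 7
= 6
Index 6 → Sunday


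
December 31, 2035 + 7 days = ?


Start: December 31, 2035
Add 7 days
December 31 → January 1: 31 - 31 + 1 = 1 days (7 - 1 = 6 left)
January 1 + 6 = January 7, 2036

January 7, 2036


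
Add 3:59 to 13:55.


17:54

Start: 835 minutes from midnight
Add: 239 minutes
Total: 1074 minutes
Hours: 1074 ÷ 60 = 17 remainder 54


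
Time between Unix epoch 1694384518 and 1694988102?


Difference = 1694988102 - 1694384518 = 603584 seconds
In hours: 603584 / 3600 ≈ 167.7
In days: 603584 / 86400 ≈ 6.99

603584 seconds (167.7 hours / 6.99 days)


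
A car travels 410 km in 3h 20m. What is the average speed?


Distance: 410 km
Time: 3h 20m = 200 min = 200/60 = 10/3 hours
Speed = 410 ÷ (10/3) = 410 × 3 / 10 = 1230/10 = 123.0 km/h

123.0 km/h


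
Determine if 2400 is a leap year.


Yes

Rules: divisible by 4 AND (not by 100 OR by 400)
2400 ÷ 4 = 600 exactly → divisible by 4
2400 ÷ 100 = 24 exactly → divisible by 100
2400 ÷ 400 = 6 exactly → divisible by 400
Divisible by 400 → leap year


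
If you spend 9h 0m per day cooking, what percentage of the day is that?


Time: 540 minutes
Day: 1440 minutes
Percentage = (540/1440) × 100 = 37.5%

37.5%


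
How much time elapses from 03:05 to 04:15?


End time in minutes: 4×60 + 15 = 255
Start time in minutes: 3×60 + 5 = 185
Difference = 255 - 185 = 70 minutes
= 1 hours 10 minutes

1h 10m


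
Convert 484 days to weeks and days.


Weeks: 484 ÷ 7 = 69 remainder 1

69 weeks 1 days


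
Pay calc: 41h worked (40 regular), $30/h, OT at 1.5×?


$1245.00

Regular: 40h × $30 = $1200.00
Overtime: 41 - 40 = 1h
OT pay: 1h × $30 × 1.5 = $45.00
Total = $1200.00 + $45.00 = $1245.00


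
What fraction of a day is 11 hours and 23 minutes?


Total minutes: 11×60 + 23 = 683
Day = 24×60 = 1440 minutes
Fraction = 683/1440 ≈ 0.4743
As a percentage: 683/1440 × 100 ≈ 47.43%

0.4743 (47.43%)


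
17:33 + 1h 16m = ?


Start: 1053 minutes from midnight
Add: 76 minutes
Total: 1129 minutes
Hours: 1129 ÷ 60 = 18 remainder 49

18:49


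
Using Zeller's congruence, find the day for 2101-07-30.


Saturday

Zeller's congruence:
q=30, m=7, k=1, j=21
h = (30 + ⌊13×8/5⌋ + 1 + ⌊1/4⌋ + ⌊21/4⌋ - 2×21) mod 7
= (30 + 20 + 1 + 0 + 5 - 42) mod 7
= 14 mod 7 = 0
h=0 → Saturday


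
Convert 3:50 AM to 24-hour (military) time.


Input: 3:50 AM
AM hour stays: 3

03:50


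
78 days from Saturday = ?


Start: Saturday (index 5)
(5 + 78) mod 7
= 83 mod 7
= 6
Index 6 → Sunday

Sunday


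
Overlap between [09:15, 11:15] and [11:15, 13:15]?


Meeting A: 555-675 (in minutes from midnight)
Meeting B: 675-795
Overlap start = max(555, 675) = 675
Overlap end = min(675, 795) = 675
Overlap = max(0, 675 - 675) = 0 min

0 minutes


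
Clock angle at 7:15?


Hour hand = 7×30 + 15×0.5 = 217.5°
Minute hand = 15×6 = 90°
Difference = |217.5 - 90| = 127.5°

127.5°


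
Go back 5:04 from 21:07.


16:03

Start: 1267 minutes from midnight
Subtract: 304 minutes
Remaining: 1267 - 304 = 963
Hours: 16, Minutes: 3


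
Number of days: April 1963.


Month: April (month 4)
April has 30 days

30 days


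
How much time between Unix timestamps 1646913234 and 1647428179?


514945 seconds (143.0 hours / 5.96 days)

Difference = 1647428179 - 1646913234 = 514945 seconds
In hours: 514945 / 3600 ≈ 143.0
In days: 514945 / 86400 ≈ 5.96


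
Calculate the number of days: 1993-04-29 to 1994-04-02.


From April 29, 1993 to April 2, 1994
Rest of April 1993: 30 - 29 = 1
Full months: May 31, June 30, July 31, August 31, September 30, October 31, November 30, December 31, January 31, February 1994 28, March 31
Days into April 1994: 2
Total = 1 + 31 + 30 + 31 + 31 + 30 + 31 + 30 + 31 + 31 + 28 + 31 + 2 = 338 days

338 days


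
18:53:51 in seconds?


Hours: 18 × 3600 = 64800
Minutes: 53 × 60 = 3180
Seconds: 51
Total = 64800 + 3180 + 51 = 68031

68031 seconds


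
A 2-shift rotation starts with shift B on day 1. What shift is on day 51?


Shifts: A, B
Start: B (index 1)
Day 51: (1 + 51 - 1) mod 2
= 51 mod 2
= 1
Index 1 → shift B

Shift B


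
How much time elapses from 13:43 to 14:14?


0h 31m

End time in minutes: 14×60 + 14 = 854
Start time in minutes: 13×60 + 43 = 823
Difference = 854 - 823 = 31 minutes
= 0 hours 31 minutes


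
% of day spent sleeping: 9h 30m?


Time: 570 minutes
Day: 1440 minutes
Percentage = (570/1440) × 100 ≈ 39.6%

39.6%


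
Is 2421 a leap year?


No

Rules: divisible by 4 AND (not by 100 OR by 400)
2421 ÷ 4 = 605 remainder 1 → not divisible by 4
Not divisible by 4 → not a leap year


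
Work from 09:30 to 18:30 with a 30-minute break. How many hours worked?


Total time = (18×60+30) - (9×60+30)
= 1110 - 570 = 540 min
Minus break: 540 - 30 = 510 min
= 8h 30m

8h 30m (510 minutes)


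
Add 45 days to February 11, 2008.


March 27, 2008

Start: February 11, 2008
Add 45 days
February 11 → March 1: 29 - 11 + 1 = 19 days (45 - 19 = 26 left)
March 1 + 26 = March 27, 2008


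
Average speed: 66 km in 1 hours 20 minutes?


Distance: 66 km
Time: 1h 20m = 80 min = 80/60 = 4/3 hours
Speed = 66 ÷ (4/3) = 66 × 3 / 4 = 198/4 = 49.5 km/h

49.5 km/h


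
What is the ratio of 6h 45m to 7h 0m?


27:28 (0.96)

Duration 1: 405 minutes
Duration 2: 420 minutes
Ratio = 405:420
GCD = 15
Simplified = 27:28
As a decimal: 27/28 ≈ 0.96


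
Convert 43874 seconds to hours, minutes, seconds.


Hours: 43874 ÷ 3600 = 12 remainder 674
Minutes: 674 ÷ 60 = 11 remainder 14
Seconds: 14

12h 11m 14s


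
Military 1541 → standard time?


Hour: 15
15 - 12 = 3 → PM

3:41 PM


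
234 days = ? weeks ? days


Weeks: 234 ÷ 7 = 33 remainder 3

33 weeks 3 days


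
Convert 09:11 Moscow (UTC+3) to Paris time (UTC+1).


Time difference = UTC+1 - UTC+3 = -2 hours
New hour = (9 -2) mod 24
= 7 mod 24 = 7
Minutes unchanged → 07:11

07:11


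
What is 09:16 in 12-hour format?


9:16 AM

Hour: 9
9 < 12 → AM


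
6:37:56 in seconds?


Hours: 6 × 3600 = 21600
Minutes: 37 × 60 = 2220
Seconds: 56
Total = 21600 + 2220 + 56 = 23876

23876 seconds


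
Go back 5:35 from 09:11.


Start: 551 minutes from midnight
Subtract: 335 minutes
Remaining: 551 - 335 = 216
Hours: 3, Minutes: 36

03:36


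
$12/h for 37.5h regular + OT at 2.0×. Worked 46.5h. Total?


Regular: 37.5h × $12 = $450.00
Overtime: 46.5 - 37.5 = 9.0h
OT pay: 9.0h × $12 × 2.0 = $216.00
Total = $450.00 + $216.00 = $666.00

$666.00


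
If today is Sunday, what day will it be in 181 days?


Start: Sunday (index 6)
(6 + 181) mod 7
= 187 mod 7
= 5
Index 5 → Saturday

Saturday


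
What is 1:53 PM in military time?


Input: 1:53 PM
PM: 1 + 12 = 13

13:53


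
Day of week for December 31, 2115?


Zeller's congruence:
q=31, m=12, k=15, j=21
h = (31 + ⌊13×13/5⌋ + 15 + ⌊15/4⌋ + ⌊21/4⌋ - 2×21) mod 7
= (31 + 33 + 15 + 3 + 5 - 42) mod 7
= 45 mod 7 = 3
h=3 → Tuesday

Tuesday


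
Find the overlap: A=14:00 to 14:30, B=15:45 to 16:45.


Meeting A: 840-870 (in minutes from midnight)
Meeting B: 945-1005
Overlap start = max(840, 945) = 945
Overlap end = min(870, 1005) = 870
Overlap = max(0, 870 - 945) = 0 min

0 minutes


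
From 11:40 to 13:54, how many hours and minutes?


End time in minutes: 13×60 + 54 = 834
Start time in minutes: 11×60 + 40 = 700
Difference = 834 - 700 = 134 minutes
= 2 hours 14 minutes

2h 14m


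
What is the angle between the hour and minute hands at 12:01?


5.5°

Hour hand (12 ≡ 0 on the dial): 0×30 + 1×0.5 = 0.5°
Minute hand = 1×6 = 6°
Difference = |0.5 - 6| = 5.5°


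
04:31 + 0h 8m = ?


Start: 271 minutes from midnight
Add: 8 minutes
Total: 279 minutes
Hours: 279 ÷ 60 = 4 remainder 39

04:39


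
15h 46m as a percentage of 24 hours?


Total minutes: 15×60 + 46 = 946
Day = 24×60 = 1440 minutes
Fraction = 946/1440 ≈ 0.6569
As a percentage: 946/1440 × 100 ≈ 65.69%

0.6569 (65.69%)


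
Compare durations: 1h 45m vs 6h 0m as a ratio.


Duration 1: 105 minutes
Duration 2: 360 minutes
Ratio = 105:360
GCD = 15
Simplified = 7:24
As a decimal: 7/24 ≈ 0.29

7:24 (0.29)


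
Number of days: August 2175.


Month: August (month 8)
August has 31 days

31 days


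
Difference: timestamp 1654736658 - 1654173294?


Difference = 1654736658 - 1654173294 = 563364 seconds
In hours: 563364 / 3600 ≈ 156.5
In days: 563364 / 86400 ≈ 6.52

563364 seconds (156.5 hours / 6.52 days)


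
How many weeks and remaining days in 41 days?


5 weeks 6 days

Weeks: 41 ÷ 7 = 5 remainder 6


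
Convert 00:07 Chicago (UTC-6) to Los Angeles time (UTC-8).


22:07 (previous day)

Time difference = UTC-8 - UTC-6 = -2 hours
New hour = (0 -2) mod 24
= -2 mod 24 = 22
Minutes unchanged → 22:07; -2 < 0 → previous day


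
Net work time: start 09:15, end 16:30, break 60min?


6h 15m (375 minutes)

Total time = (16×60+30) - (9×60+15)
= 990 - 555 = 435 min
Minus break: 435 - 60 = 375 min
= 6h 15m


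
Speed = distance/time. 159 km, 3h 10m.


50.2 km/h

Distance: 159 km
Time: 3h 10m = 190 min = 190/60 = 19/6 hours
Speed = 159 ÷ (19/6) = 159 × 6 / 19 = 954/19 ≈ 50.2 km/h


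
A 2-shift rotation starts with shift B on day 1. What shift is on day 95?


Shifts: A, B
Start: B (index 1)
Day 95: (1 + 95 - 1) mod 2
= 95 mod 2
= 1
Index 1 → shift B

Shift B


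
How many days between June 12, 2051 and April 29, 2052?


322 days

From June 12, 2051 to April 29, 2052
Rest of June 2051: 30 - 12 = 18
Full months: July 31, August 31, September 30, October 31, November 30, December 31, January 31, February 2052 29, March 31
Days into April 2052: 29
Total = 18 + 31 + 31 + 30 + 31 + 30 + 31 + 31 + 29 + 31 + 29 = 322 days


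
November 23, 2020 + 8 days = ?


December 1, 2020

Start: November 23, 2020
Add 8 days
November 23 → December 1: 30 - 23 + 1 = 8 days (8 - 8 = 0 left)
Land exactly on December 1, 2020


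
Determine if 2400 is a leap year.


Rules: divisible by 4 AND (not by 100 OR by 400)
2400 ÷ 4 = 600 exactly → divisible by 4
2400 ÷ 100 = 24 exactly → divisible by 100
2400 ÷ 400 = 6 exactly → divisible by 400
Divisible by 400 → leap year

Yes


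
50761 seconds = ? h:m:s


Hours: 50761 ÷ 3600 = 14 remainder 361
Minutes: 361 ÷ 60 = 6 remainder 1
Seconds: 1

14h 6m 1s


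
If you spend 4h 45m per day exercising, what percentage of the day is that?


Time: 285 minutes
Day: 1440 minutes
Percentage = (285/1440) × 100 ≈ 19.8%

19.8%


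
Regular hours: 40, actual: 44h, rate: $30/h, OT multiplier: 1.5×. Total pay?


Regular: 40h × $30 = $1200.00
Overtime: 44 - 40 = 4h
OT pay: 4h × $30 × 1.5 = $180.00
Total = $1200.00 + $180.00 = $1380.00

$1380.00


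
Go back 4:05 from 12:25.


Start: 745 minutes from midnight
Subtract: 245 minutes
Remaining: 745 - 245 = 500
Hours: 8, Minutes: 20

08:20


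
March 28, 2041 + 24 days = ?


April 21, 2041

Start: March 28, 2041
Add 24 days
March 28 → April 1: 31 - 28 + 1 = 4 days (24 - 4 = 20 left)
April 1 + 20 = April 21, 2041


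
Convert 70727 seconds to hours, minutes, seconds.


Hours: 70727 ÷ 3600 = 19 remainder 2327
Minutes: 2327 ÷ 60 = 38 remainder 47
Seconds: 47

19h 38m 47s


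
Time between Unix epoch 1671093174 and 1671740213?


647039 seconds (179.7 hours / 7.49 days)

Difference = 1671740213 - 1671093174 = 647039 seconds
In hours: 647039 / 3600 ≈ 179.7
In days: 647039 / 86400 ≈ 7.49


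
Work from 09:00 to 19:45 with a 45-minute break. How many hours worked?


Total time = (19×60+45) - (9×60+0)
= 1185 - 540 = 645 min
Minus break: 645 - 45 = 600 min
= 10h 0m

10h 0m (600 minutes)


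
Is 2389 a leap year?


Rules: divisible by 4 AND (not by 100 OR by 400)
2389 ÷ 4 = 597 remainder 1 → not divisible by 4
Not divisible by 4 → not a leap year

No


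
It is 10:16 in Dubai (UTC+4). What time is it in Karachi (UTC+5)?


11:16

Time difference = UTC+5 - UTC+4 = +1 hours
New hour = (10 + 1) mod 24
= 11 mod 24 = 11
Minutes unchanged → 11:16


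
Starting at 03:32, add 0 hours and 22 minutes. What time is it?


03:54

Start: 212 minutes from midnight
Add: 22 minutes
Total: 234 minutes
Hours: 234 ÷ 60 = 3 remainder 54


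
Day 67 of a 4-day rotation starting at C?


Shift A

Shifts: A, B, C, D
Start: C (index 2)
Day 67: (2 + 67 - 1) mod 4
= 68 mod 4
= 0
Index 0 → shift A


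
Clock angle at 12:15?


Hour hand (12 ≡ 0 on the dial): 0×30 + 15×0.5 = 7.5°
Minute hand = 15×6 = 90°
Difference = |7.5 - 90| = 82.5°

82.5°


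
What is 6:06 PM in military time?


Input: 6:06 PM
PM: 6 + 12 = 18

18:06


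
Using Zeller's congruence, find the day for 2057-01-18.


Thursday

Zeller's congruence:
q=18, m=13, k=56, j=20
h = (18 + ⌊13×14/5⌋ + 56 + ⌊56/4⌋ + ⌊20/4⌋ - 2×20) mod 7
= (18 + 36 + 56 + 14 + 5 - 40) mod 7
= 89 mod 7 = 5
h=5 → Thursday


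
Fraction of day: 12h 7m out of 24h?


0.5049 (50.49%)

Total minutes: 12×60 + 7 = 727
Day = 24×60 = 1440 minutes
Fraction = 727/1440 ≈ 0.5049
As a percentage: 727/1440 × 100 ≈ 50.49%


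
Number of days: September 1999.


30 days

Month: September (month 9)
September has 30 days


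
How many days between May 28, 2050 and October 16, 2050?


141 days

From May 28, 2050 to October 16, 2050
Rest of May 2050: 31 - 28 = 3
Full months: June 30, July 31, August 31, September 30
Days into October 2050: 16
Total = 3 + 30 + 31 + 31 + 30 + 16 = 141 days


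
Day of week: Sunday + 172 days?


Thursday

Start: Sunday (index 6)
(6 + 172) mod 7
= 178 mod 7
= 3
Index 3 → Thursday


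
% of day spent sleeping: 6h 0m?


25.0%

Time: 360 minutes
Day: 1440 minutes
Percentage = (360/1440) × 100 = 25.0%


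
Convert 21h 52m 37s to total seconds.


Hours: 21 × 3600 = 75600
Minutes: 52 × 60 = 3120
Seconds: 37
Total = 75600 + 3120 + 37 = 78757

78757 seconds


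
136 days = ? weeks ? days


Weeks: 136 ÷ 7 = 19 remainder 3

19 weeks 3 days


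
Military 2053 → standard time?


8:53 PM

Hour: 20
20 - 12 = 8 → PM


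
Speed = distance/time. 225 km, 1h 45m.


Distance: 225 km
Time: 1h 45m = 105 min = 105/60 = 7/4 hours
Speed = 225 ÷ (7/4) = 225 × 4 / 7 = 900/7 ≈ 128.6 km/h

128.6 km/h


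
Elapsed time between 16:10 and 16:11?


End time in minutes: 16×60 + 11 = 971
Start time in minutes: 16×60 + 10 = 970
Difference = 971 - 970 = 1 minutes
= 0 hours 1 minutes

0h 1m


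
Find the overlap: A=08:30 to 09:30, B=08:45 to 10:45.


Meeting A: 510-570 (in minutes from midnight)
Meeting B: 525-645
Overlap start = max(510, 525) = 525
Overlap end = min(570, 645) = 570
Overlap = max(0, 570 - 525) = 45 min

45 minutes


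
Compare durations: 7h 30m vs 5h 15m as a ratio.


10:7 (1.43)

Duration 1: 450 minutes
Duration 2: 315 minutes
Ratio = 450:315
GCD = 45
Simplified = 10:7
As a decimal: 10/7 ≈ 1.43


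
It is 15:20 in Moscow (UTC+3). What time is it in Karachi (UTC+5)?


Time difference = UTC+5 - UTC+3 = +2 hours
New hour = (15 + 2) mod 24
= 17 mod 24 = 17
Minutes unchanged → 17:20

17:20


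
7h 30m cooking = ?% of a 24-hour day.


31.3%

Time: 450 minutes
Day: 1440 minutes
Percentage = (450/1440) × 100 ≈ 31.3%


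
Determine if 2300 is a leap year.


No

Rules: divisible by 4 AND (not by 100 OR by 400)
2300 ÷ 4 = 575 exactly → divisible by 4
2300 ÷ 100 = 23 exactly → divisible by 100
2300 ÷ 400 = 5 remainder 300 → not divisible by 400
Divisible by 100 but not by 400 → not a leap year


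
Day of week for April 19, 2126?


Zeller's congruence:
q=19, m=4, k=26, j=21
h = (19 + ⌊13×5/5⌋ + 26 + ⌊26/4⌋ + ⌊21/4⌋ - 2×21) mod 7
= (19 + 13 + 26 + 6 + 5 - 42) mod 7
= 27 mod 7 = 6
h=6 → Friday

Friday


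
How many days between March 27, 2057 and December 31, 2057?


From March 27, 2057 to December 31, 2057
Rest of March 2057: 31 - 27 = 4
Full months: April 30, May 31, June 30, July 31, August 31, September 30, October 31, November 30
Days into December 2057: 31
Total = 4 + 30 + 31 + 30 + 31 + 31 + 30 + 31 + 30 + 31 = 279 days

279 days


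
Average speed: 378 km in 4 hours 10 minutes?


Distance: 378 km
Time: 4h 10m = 250 min = 250/60 = 25/6 hours
Speed = 378 ÷ (25/6) = 378 × 6 / 25 = 2268/25 ≈ 90.7 km/h

90.7 km/h


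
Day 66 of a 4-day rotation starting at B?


Shift C

Shifts: A, B, C, D
Start: B (index 1)
Day 66: (1 + 66 - 1) mod 4
= 66 mod 4
= 2
Index 2 → shift C


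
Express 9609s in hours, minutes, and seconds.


2h 40m 9s

Hours: 9609 ÷ 3600 = 2 remainder 2409
Minutes: 2409 ÷ 60 = 40 remainder 9
Seconds: 9


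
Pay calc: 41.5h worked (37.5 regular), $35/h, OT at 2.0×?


Regular: 37.5h × $35 = $1312.50
Overtime: 41.5 - 37.5 = 4.0h
OT pay: 4.0h × $35 × 2.0 = $280.00
Total = $1312.50 + $280.00 = $1592.50

$1592.50


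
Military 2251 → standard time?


Hour: 22
22 - 12 = 10 → PM

10:51 PM


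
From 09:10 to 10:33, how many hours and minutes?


End time in minutes: 10×60 + 33 = 633
Start time in minutes: 9×60 + 10 = 550
Difference = 633 - 550 = 83 minutes
= 1 hours 23 minutes

1h 23m


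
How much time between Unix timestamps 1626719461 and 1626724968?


Difference = 1626724968 - 1626719461 = 5507 seconds
In hours: 5507 / 3600 ≈ 1.5
In days: 5507 / 86400 ≈ 0.06

5507 seconds (1.5 hours / 0.06 days)


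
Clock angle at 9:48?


6.0°

Hour hand = 9×30 + 48×0.5 = 294.0°
Minute hand = 48×6 = 288°
Difference = |294.0 - 288| = 6.0°


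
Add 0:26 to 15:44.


16:10

Start: 944 minutes from midnight
Add: 26 minutes
Total: 970 minutes
Hours: 970 ÷ 60 = 16 remainder 10


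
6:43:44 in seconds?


Hours: 6 × 3600 = 21600
Minutes: 43 × 60 = 2580
Seconds: 44
Total = 21600 + 2580 + 44 = 24224

24224 seconds


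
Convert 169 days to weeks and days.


Weeks: 169 ÷ 7 = 24 remainder 1

24 weeks 1 days


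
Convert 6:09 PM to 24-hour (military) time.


Input: 6:09 PM
PM: 6 + 12 = 18

18:09


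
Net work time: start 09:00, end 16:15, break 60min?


Total time = (16×60+15) - (9×60+0)
= 975 - 540 = 435 min
Minus break: 435 - 60 = 375 min
= 6h 15m

6h 15m (375 minutes)


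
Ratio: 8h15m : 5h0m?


Duration 1: 495 minutes
Duration 2: 300 minutes
Ratio = 495:300
GCD = 15
Simplified = 33:20
As a decimal: 33/20 = 1.65

33:20 (1.65)


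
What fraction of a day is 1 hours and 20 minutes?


0.0556 (5.56%)

Total minutes: 1×60 + 20 = 80
Day = 24×60 = 1440 minutes
Fraction = 80/1440 ≈ 0.0556
As a percentage: 80/1440 × 100 ≈ 5.56%


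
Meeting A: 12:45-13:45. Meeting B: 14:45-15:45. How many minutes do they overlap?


0 minutes

Meeting A: 765-825 (in minutes from midnight)
Meeting B: 885-945
Overlap start = max(765, 885) = 885
Overlap end = min(825, 945) = 825
Overlap = max(0, 825 - 885) = 0 min


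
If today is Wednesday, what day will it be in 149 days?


Start: Wednesday (index 2)
(2 + 149) mod 7
= 151 mod 7
= 4
Index 4 → Friday

Friday


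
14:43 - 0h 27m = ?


Start: 883 minutes from midnight
Subtract: 27 minutes
Remaining: 883 - 27 = 856
Hours: 14, Minutes: 16

14:16


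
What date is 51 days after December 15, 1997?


February 4, 1998

Start: December 15, 1997
Add 51 days
December 15 → January 1: 31 - 15 + 1 = 17 days (51 - 17 = 34 left)
January 1 → February 1: 31 - 1 + 1 = 31 days (34 - 31 = 3 left)
February 1 + 3 = February 4, 1998


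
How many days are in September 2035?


Month: September (month 9)
September has 30 days

30 days


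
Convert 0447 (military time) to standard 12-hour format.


4:47 AM

Hour: 4
4 < 12 → AM


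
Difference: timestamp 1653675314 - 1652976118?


699196 seconds (194.2 hours / 8.09 days)

Difference = 1653675314 - 1652976118 = 699196 seconds
In hours: 699196 / 3600 ≈ 194.2
In days: 699196 / 86400 ≈ 8.09


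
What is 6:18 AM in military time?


Input: 6:18 AM
AM hour stays: 6

06:18


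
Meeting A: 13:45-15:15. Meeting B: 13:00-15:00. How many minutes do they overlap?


75 minutes

Meeting A: 825-915 (in minutes from midnight)
Meeting B: 780-900
Overlap start = max(825, 780) = 825
Overlap end = min(915, 900) = 900
Overlap = max(0, 900 - 825) = 75 min


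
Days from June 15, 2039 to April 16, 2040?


From June 15, 2039 to April 16, 2040
Rest of June 2039: 30 - 15 = 15
Full months: July 31, August 31, September 30, October 31, November 30, December 31, January 31, February 2040 29, March 31
Days into April 2040: 16
Total = 15 + 31 + 31 + 30 + 31 + 30 + 31 + 31 + 29 + 31 + 16 = 306 days

306 days


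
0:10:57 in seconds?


657 seconds

Hours: 0 × 3600 = 0
Minutes: 10 × 60 = 600
Seconds: 57
Total = 0 + 600 + 57 = 657


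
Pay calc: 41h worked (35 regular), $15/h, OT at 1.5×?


$660.00

Regular: 35h × $15 = $525.00
Overtime: 41 - 35 = 6h
OT pay: 6h × $15 × 1.5 = $135.00
Total = $525.00 + $135.00 = $660.00


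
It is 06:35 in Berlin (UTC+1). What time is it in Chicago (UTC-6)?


23:35 (previous day)

Time difference = UTC-6 - UTC+1 = -7 hours
New hour = (6 -7) mod 24
= -1 mod 24 = 23
Minutes unchanged → 23:35; -1 < 0 → previous day


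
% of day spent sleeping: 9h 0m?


Time: 540 minutes
Day: 1440 minutes
Percentage = (540/1440) × 100 = 37.5%

37.5%


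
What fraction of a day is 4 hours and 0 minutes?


0.1667 (16.67%)

Total minutes: 4×60 + 0 = 240
Day = 24×60 = 1440 minutes
Fraction = 240/1440 ≈ 0.1667
As a percentage: 240/1440 × 100 ≈ 16.67%


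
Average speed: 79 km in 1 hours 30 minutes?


52.7 km/h

Distance: 79 km
Time: 1h 30m = 90 min = 90/60 = 3/2 hours
Speed = 79 ÷ (3/2) = 79 × 2 / 3 = 158/3 ≈ 52.7 km/h


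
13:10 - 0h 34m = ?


12:36

Start: 790 minutes from midnight
Subtract: 34 minutes
Remaining: 790 - 34 = 756
Hours: 12, Minutes: 36


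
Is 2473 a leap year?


No

Rules: divisible by 4 AND (not by 100 OR by 400)
2473 ÷ 4 = 618 remainder 1 → not divisible by 4
Not divisible by 4 → not a leap year


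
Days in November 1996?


Month: November (month 11)
November has 30 days

30 days


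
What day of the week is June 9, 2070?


Monday

Zeller's congruence:
q=9, m=6, k=70, j=20
h = (9 + ⌊13×7/5⌋ + 70 + ⌊70/4⌋ + ⌊20/4⌋ - 2×20) mod 7
= (9 + 18 + 70 + 17 + 5 - 40) mod 7
= 79 mod 7 = 2
h=2 → Monday
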